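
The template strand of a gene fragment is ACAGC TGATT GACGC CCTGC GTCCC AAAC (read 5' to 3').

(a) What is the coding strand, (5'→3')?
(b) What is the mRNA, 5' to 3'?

(a) 5'-GTTTGGGACGCAGGGCGTCAATCAGCTGT-3'
(b) 5′-GUUUGGGACGCAGGGCGUCAAUCAGCUGU-3′

(a) The coding strand is the reverse complement of the template: complement TGTCGACTAACTGCGGGACGCAGGGTTTG, then reverse.
(b) mRNA has the coding-strand sequence with T→U.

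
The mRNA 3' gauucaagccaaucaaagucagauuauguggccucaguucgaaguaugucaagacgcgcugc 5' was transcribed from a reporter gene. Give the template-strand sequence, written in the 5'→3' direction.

5'-CTAAGTTCGGTTAGTTTCAGTCTAATACACCGGAGTCAAGCTTCATACAGTTCTGCGCGACG-3'

Written 5'→3' the mRNA is CGUCGCGCAGAACUGUAUGAAGCUUGACUCCGGUGUAUUAGACUGAAACUAACCGAACUUAG, so the coding DNA strand is CGTCGCGCAGAACTGTATGAAGCTTGACTCCGGTGTATTAGACTGAAACTAACCGAACTTAG. The template is its reverse complement.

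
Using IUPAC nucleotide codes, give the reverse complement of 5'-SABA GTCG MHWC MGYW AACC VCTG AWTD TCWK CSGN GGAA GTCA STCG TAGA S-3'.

Standard pairs A↔T, G↔C; ambiguity codes pair Y↔R, M↔K, W↔W, S↔S, B↔V, D↔H, N↔N. Complement (STVTCAGCKDWGKCRWTTGGBGACTWAHAGWMGSCNCCTTCAGTSAGCATCTS), then reverse for 5'→3'.

5′-STCTACGASTGACTTCCNCSGMWGAHAWTCAGBGGTTWRCKGWDKCGACTVTS-3′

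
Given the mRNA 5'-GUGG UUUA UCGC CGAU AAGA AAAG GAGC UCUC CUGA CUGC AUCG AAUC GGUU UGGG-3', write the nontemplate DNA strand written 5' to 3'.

The coding DNA strand has the same 5'→3' sequence as the mRNA with U replaced by T.

5'-GTGGTTTATCGCCGATAAGAAAAGGAGCTCTCCTGACTGCATCGAATCGGTTTGGG-3'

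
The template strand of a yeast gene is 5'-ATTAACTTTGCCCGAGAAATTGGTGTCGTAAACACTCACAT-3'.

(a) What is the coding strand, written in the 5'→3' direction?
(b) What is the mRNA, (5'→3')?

(a) 5'-ATGTGAGTGTTTACGACACCAATTTCTCGGGCAAAGTTAAT-3'
(b) 5′-AUGUGAGUGUUUACGACACCAAUUUCUCGGGCAAAGUUAAU-3′

(a) The coding strand is the reverse complement of the template: complement TAATTGAAACGGGCTCTTTAACCACAGCATTTGTGAGTGTA, then reverse.
(b) mRNA has the coding-strand sequence with T→U.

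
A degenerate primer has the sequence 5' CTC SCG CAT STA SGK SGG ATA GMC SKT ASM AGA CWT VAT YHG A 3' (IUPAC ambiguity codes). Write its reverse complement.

5'-TCDRATBAWGTCTKSTAMSGKCTATCCSMCSTASATGCGSGAG-3'

Standard pairs A↔T, G↔C; ambiguity codes pair Y↔R, M↔K, W↔W, S↔S, H↔D, V↔B. Complement (GAGSGCGTASATSCMSCCTATCKGSMATSKTCTGWABTARDCT), then reverse for 5'→3'.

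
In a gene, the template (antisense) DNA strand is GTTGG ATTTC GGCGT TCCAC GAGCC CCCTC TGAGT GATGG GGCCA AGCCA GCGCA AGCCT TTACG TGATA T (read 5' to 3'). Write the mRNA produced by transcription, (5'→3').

5'-AUAUCACGUAAAGGCUUGCGCUGGCUUGGCCCCAUCACUCAGAGGGGGCUCGUGGAACGCCGAAAUCCAAC-3'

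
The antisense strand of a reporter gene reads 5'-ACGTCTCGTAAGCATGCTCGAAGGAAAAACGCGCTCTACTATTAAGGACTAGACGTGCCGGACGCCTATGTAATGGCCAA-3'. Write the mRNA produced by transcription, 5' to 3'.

The mRNA has the sequence of the coding strand (reverse complement of the template) with T→U. Reverse complement of ACGTCTCGTAAGCATGCTCGAAGGAAAAACGCGCTCTACTATTAAGGACTAGACGTGCCGGACGCCTATGTAATGGCCAA is TTGGCCATTACATAGGCGTCCGGCACGTCTAGTCCTTAATAGTAGAGCGCGTTTTTCCTTCGAGCATGCTTACGAGACGT; then T→U.

5'-UUGGCCAUUACAUAGGCGUCCGGCACGUCUAGUCCUUAAUAGUAGAGCGCGUUUUUCCUUCGAGCAUGCUUACGAGACGU-3'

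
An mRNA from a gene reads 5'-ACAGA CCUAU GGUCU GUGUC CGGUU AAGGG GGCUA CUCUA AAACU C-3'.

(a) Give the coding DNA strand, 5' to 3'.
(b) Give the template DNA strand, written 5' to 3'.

(a) 5'-ACAGACCTATGGTCTGTGTCCGGTTAAGGGGGCTACTCTAAAACTC-3'
(b) 5'-GAGTTTTAGAGTAGCCCCCTTAACCGGACACAGACCATAGGTCTGT-3'

(a) The coding strand matches the mRNA with U→T.
(b) The template strand is the reverse complement of the coding strand.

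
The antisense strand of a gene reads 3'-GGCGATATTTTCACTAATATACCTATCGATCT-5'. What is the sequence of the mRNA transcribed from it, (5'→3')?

5'-CCGCUAUAAAAGUGAUUAUAUGGAUAGCUAGA-3'

Reading the template 3'→5' as shown, RNA polymerase pairs each base (A→U, T→A, G↔C) to build mRNA 5'→3' directly.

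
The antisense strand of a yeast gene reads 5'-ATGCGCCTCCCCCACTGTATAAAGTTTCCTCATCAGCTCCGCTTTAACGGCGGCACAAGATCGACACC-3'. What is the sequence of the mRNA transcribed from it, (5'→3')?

The mRNA has the sequence of the coding strand (reverse complement of the template) with T→U. Reverse complement of ATGCGCCTCCCCCACTGTATAAAGTTTCCTCATCAGCTCCGCTTTAACGGCGGCACAAGATCGACACC is GGTGTCGATCTTGTGCCGCCGTTAAAGCGGAGCTGATGAGGAAACTTTATACAGTGGGGGAGGCGCAT; then T→U.

5'-GGUGUCGAUCUUGUGCCGCCGUUAAAGCGGAGCUGAUGAGGAAACUUUAUACAGUGGGGGAGGCGCAU-3'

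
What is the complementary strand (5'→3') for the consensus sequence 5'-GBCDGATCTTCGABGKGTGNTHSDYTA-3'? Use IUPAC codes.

5'-TARHSDANCACMCVTCGAAGATCHGVC-3'

Standard pairs A↔T, G↔C; ambiguity codes pair Y↔R, K↔M, S↔S, B↔V, D↔H, N↔N. Complement (CVGHCTAGAAGCTVCMCACNADSHRAT), then reverse for 5'→3'.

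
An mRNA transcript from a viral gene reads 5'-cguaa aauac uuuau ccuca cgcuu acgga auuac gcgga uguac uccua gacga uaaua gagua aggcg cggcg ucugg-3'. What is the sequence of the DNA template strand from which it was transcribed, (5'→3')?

5'-CCAGACGCCGCGCCTTACTCTATTATCGTCTAGGAGTACATCCGCGTAATTCCGTAAGCGTGAGGATAAAGTATTTTACG-3'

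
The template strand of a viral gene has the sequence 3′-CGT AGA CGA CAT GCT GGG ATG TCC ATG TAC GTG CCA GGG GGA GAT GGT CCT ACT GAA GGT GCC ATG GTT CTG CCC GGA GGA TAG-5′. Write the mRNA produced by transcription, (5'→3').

5'-GCAUCUGCUGUACGACCCUACAGGUACAUGCACGGUCCCCCUCUACCAGGAUGACUUCCACGGUACCAAGACGGGCCUCCUAUC-3'

Reading the template 3'→5' as shown, RNA polymerase pairs each base (A→U, T→A, G↔C) to build mRNA 5'→3' directly.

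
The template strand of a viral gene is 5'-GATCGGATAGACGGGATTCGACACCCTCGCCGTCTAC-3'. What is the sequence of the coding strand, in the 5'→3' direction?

5'-GTAGACGGCGAGGGTGTCGAATCCCGTCTATCCGATC-3'

The coding strand is complementary and antiparallel to the template: take the complement (A↔T, G↔C) and reverse.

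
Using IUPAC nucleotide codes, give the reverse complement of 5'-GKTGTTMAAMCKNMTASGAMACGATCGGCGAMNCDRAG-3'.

5′-CTYHGNKTCGCCGATCGTKTCSTAKNMGKTTKAACAMC-3′

Standard pairs A↔T, G↔C; ambiguity codes pair R↔Y, M↔K, S↔S, D↔H, N↔N. Complement (CMACAAKTTKGMNKATSCTKTGCTAGCCGCTKNGHYTC), then reverse for 5'→3'.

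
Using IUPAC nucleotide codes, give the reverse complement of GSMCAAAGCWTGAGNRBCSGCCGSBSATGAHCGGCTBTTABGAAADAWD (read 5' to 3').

Standard pairs A↔T, G↔C; ambiguity codes pair R↔Y, M↔K, W↔W, S↔S, B↔V, D↔H, N↔N. Complement (CSKGTTTCGWACTCNYVGSCGGCSVSTACTDGCCGAVAATVCTTTHTWH), then reverse for 5'→3'.

5'-HWTHTTTCVTAAVAGCCGDTCATSVSCGGCSGVYNCTCAWGCTTTGKSC-3'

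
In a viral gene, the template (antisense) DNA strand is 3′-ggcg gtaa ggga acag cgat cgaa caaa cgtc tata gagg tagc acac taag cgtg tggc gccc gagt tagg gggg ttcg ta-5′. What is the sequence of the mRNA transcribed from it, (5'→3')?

5'-CCGCCAUUCCCUUGUCGCUAGCUUGUUUGCAGAUAUCUCCAUCGUGUGAUUCGCACACCGCGGGCUCAAUCCCCCCAAGCAU-3'

Reading the template 3'→5' as shown, RNA polymerase pairs each base (A→U, T→A, G↔C) to build mRNA 5'→3' directly.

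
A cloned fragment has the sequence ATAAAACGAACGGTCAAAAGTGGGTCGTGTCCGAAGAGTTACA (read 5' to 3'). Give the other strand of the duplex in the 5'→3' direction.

5'-TGTAACTCTTCGGACACGACCCACTTTTGACCGTTCGTTTTAT-3'

Pairing A↔T and G↔C gives TATTTTGCTTGCCAGTTTTCACCCAGCACAGGCTTCTCAATGT, running 3'→5'. Reverse for the 5'→3' convention.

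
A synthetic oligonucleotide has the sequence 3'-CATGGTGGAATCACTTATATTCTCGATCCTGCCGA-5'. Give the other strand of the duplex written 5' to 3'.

5'-GTACCACCTTAGTGAATATAAGAGCTAGGACGGCT-3'

The strand is given 3'→5', so its complement runs 5'→3' in the same left-to-right order: pair each base A↔T, G↔C.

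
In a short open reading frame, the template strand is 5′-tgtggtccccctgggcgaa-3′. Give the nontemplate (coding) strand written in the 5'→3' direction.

The coding strand is complementary and antiparallel to the template: take the complement (A↔T, G↔C) and reverse.

5'-TTCGCCCAGGGGGACCACA-3'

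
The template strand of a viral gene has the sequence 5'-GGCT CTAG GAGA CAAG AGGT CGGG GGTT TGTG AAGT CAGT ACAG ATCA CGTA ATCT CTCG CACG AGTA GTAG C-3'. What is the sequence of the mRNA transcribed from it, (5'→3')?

The mRNA has the sequence of the coding strand (reverse complement of the template) with T→U. Reverse complement of GGCTCTAGGAGACAAGAGGTCGGGGGTTTGTGAAGTCAGTACAGATCACGTAATCTCTCGCACGAGTAGTAGC is GCTACTACTCGTGCGAGAGATTACGTGATCTGTACTGACTTCACAAACCCCCGACCTCTTGTCTCCTAGAGCC; then T→U.

5′-GCUACUACUCGUGCGAGAGAUUACGUGAUCUGUACUGACUUCACAAACCCCCGACCUCUUGUCUCCUAGAGCC-3′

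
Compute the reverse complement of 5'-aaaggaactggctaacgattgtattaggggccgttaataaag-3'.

Complement each base (A↔T, G↔C): TTTCCTTGACCGATTGCTAACATAATCCCCGGCAATTATTTC. Then reverse.

5'-CTTTATTAACGGCCCCTAATACAATCGTTAGCCAGTTCCTTT-3'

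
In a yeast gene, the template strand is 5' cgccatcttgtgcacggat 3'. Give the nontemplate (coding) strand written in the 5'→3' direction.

5'-ATCCGTGCACAAGATGGCG-3'

The coding strand is complementary and antiparallel to the template: take the complement (A↔T, G↔C) and reverse.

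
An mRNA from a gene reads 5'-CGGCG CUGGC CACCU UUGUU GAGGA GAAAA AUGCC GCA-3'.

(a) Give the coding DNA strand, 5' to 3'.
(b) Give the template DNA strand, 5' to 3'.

(a) 5'-CGGCGCTGGCCACCTTTGTTGAGGAGAAAAATGCCGCA-3'
(b) 5'-TGCGGCATTTTTCTCCTCAACAAAGGTGGCCAGCGCCG-3'

(a) The coding strand matches the mRNA with U→T.
(b) The template strand is the reverse complement of the coding strand.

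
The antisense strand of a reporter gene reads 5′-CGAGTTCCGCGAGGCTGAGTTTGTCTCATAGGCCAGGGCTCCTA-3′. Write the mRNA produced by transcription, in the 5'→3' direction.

5'-UAGGAGCCCUGGCCUAUGAGACAAACUCAGCCUCGCGGAACUCG-3'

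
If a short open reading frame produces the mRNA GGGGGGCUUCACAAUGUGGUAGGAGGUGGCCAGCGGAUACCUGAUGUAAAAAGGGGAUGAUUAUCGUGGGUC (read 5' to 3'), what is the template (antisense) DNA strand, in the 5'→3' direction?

Replace U with T to get the coding DNA strand: GGGGGGCTTCACAATGTGGTAGGAGGTGGCCAGCGGATACCTGATGTAAAAAGGGGATGATTATCGTGGGTC. The template strand is its reverse complement (complement CCCCCCGAAGTGTTACACCATCCTCCACCGGTCGCCTATGGACTACATTTTTCCCCTACTAATAGCACCCAG, then reverse).

5′-GACCCACGATAATCATCCCCTTTTTACATCAGGTATCCGCTGGCCACCTCCTACCACATTGTGAAGCCCCCC-3′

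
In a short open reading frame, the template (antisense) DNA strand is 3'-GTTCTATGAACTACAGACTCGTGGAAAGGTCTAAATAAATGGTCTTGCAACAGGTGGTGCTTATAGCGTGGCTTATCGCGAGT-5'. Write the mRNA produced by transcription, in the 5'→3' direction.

Reading the template 3'→5' as shown, RNA polymerase pairs each base (A→U, T→A, G↔C) to build mRNA 5'→3' directly.

5'-CAAGAUACUUGAUGUCUGAGCACCUUUCCAGAUUUAUUUACCAGAACGUUGUCCACCACGAAUAUCGCACCGAAUAGCGCUCA-3'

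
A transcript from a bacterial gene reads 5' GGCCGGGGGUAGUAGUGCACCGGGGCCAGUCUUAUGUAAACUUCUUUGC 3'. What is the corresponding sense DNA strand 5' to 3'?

5'-GGCCGGGGGTAGTAGTGCACCGGGGCCAGTCTTATGTAAACTTCTTTGC-3'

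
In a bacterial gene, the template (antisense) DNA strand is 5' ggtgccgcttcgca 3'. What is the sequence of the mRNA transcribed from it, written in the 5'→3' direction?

5'-UGCGAAGCGGCACC-3'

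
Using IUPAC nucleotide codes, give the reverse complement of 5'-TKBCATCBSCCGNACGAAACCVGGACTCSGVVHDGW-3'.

5'-WCHDBBCSGAGTCCBGGTTTCGTNCGGSVGATGVMA-3'

Standard pairs A↔T, G↔C; ambiguity codes pair K↔M, W↔W, S↔S, B↔V, D↔H, N↔N. Complement (AMVGTAGVSGGCNTGCTTTGGBCCTGAGSCBBDHCW), then reverse for 5'→3'.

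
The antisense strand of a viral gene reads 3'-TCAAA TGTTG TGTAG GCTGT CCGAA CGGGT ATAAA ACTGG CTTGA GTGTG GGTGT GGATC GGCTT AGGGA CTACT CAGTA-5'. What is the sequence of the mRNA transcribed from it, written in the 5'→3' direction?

5′-AGUUUACAACACAUCCGACAGGCUUGCCCAUAUUUUGACCGAACUCACACCCACACCUAGCCGAAUCCCUGAUGAGUCAU-3′

Reading the template 3'→5' as shown, RNA polymerase pairs each base (A→U, T→A, G↔C) to build mRNA 5'→3' directly.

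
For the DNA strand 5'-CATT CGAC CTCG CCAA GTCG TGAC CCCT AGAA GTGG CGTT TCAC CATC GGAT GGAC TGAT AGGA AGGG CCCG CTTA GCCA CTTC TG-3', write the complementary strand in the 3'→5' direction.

Base-pairing A↔T, G↔C gives the complement. The complementary strand is antiparallel, so paired with a 5'→3' strand it runs 3'→5'.

3'-GTAAGCTGGAGCGGTTCAGCACTGGGGATCTTCACCGCAAAGTGGTAGCCTACCTGACTATCCTTCCCGGGCGAATCGGTGAAGAC-5'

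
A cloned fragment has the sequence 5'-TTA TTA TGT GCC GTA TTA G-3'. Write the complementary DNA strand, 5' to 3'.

Pairing A↔T and G↔C gives AATAATACACGGCATAATC, running 3'→5'. Reverse for the 5'→3' convention.

5'-CTAATACGGCACATAATAA-3'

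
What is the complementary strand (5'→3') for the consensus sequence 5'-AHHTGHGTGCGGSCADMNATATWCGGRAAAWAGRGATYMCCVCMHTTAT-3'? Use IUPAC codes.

5'-ATAADKGBGGKRATCYCTWTTTYCCGWATATNKHTGSCCGCACDCADDT-3'

Standard pairs A↔T, G↔C; ambiguity codes pair R↔Y, M↔K, W↔W, S↔S, D↔H, V↔B, N↔N. Complement (TDDACDCACGCCSGTHKNTATAWGCCYTTTWTCYCTARKGGBGKDAATA), then reverse for 5'→3'.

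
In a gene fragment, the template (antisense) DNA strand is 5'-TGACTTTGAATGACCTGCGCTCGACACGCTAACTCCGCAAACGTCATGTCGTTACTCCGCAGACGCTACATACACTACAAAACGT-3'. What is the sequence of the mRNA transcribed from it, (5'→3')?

5'-ACGUUUUGUAGUGUAUGUAGCGUCUGCGGAGUAACGACAUGACGUUUGCGGAGUUAGCGUGUCGAGCGCAGGUCAUUCAAAGUCA-3'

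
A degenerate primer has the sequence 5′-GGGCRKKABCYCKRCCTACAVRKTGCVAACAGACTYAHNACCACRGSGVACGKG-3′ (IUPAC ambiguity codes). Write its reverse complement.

Standard pairs A↔T, G↔C; ambiguity codes pair R↔Y, K↔M, S↔S, B↔V, H↔D, N↔N. Complement (CCCGYMMTVGRGMYGGATGTBYMACGBTTGTCTGARTDNTGGTGYCSCBTGCMC), then reverse for 5'→3'.

5'-CMCGTBCSCYGTGGTNDTRAGTCTGTTBGCAMYBTGTAGGYMGRGVTMMYGCCC-3'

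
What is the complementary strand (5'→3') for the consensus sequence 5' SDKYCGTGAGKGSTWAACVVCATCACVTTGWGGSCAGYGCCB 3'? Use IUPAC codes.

5'-VGGCRCTGSCCWCAABGTGATGBBGTTWASCMCTCACGRMHS-3'

Standard pairs A↔T, G↔C; ambiguity codes pair Y↔R, K↔M, W↔W, S↔S, B↔V, D↔H. Complement (SHMRGCACTCMCSAWTTGBBGTAGTGBAACWCCSGTCRCGGV), then reverse for 5'→3'.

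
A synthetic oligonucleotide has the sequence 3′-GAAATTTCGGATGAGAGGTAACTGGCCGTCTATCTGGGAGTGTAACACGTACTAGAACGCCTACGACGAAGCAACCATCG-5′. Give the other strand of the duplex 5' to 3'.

The strand is given 3'→5', so its complement runs 5'→3' in the same left-to-right order: pair each base A↔T, G↔C.

5'-CTTTAAAGCCTACTCTCCATTGACCGGCAGATAGACCCTCACATTGTGCATGATCTTGCGGATGCTGCTTCGTTGGTAGC-3'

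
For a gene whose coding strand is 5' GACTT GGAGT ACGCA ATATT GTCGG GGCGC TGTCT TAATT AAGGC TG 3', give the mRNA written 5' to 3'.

The mRNA is synthesized from the template strand, so it matches the coding strand with T replaced by U.

5'-GACUUGGAGUACGCAAUAUUGUCGGGGCGCUGUCUUAAUUAAGGCUG-3'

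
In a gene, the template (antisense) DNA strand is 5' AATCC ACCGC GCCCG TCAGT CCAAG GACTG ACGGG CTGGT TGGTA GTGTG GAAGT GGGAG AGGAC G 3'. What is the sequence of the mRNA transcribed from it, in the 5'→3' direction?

The mRNA has the sequence of the coding strand (reverse complement of the template) with T→U. Reverse complement of AATCCACCGCGCCCGTCAGTCCAAGGACTGACGGGCTGGTTGGTAGTGTGGAAGTGGGAGAGGACG is CGTCCTCTCCCACTTCCACACTACCAACCAGCCCGTCAGTCCTTGGACTGACGGGCGCGGTGGATT; then T→U.

5′-CGUCCUCUCCCACUUCCACACUACCAACCAGCCCGUCAGUCCUUGGACUGACGGGCGCGGUGGAUU-3′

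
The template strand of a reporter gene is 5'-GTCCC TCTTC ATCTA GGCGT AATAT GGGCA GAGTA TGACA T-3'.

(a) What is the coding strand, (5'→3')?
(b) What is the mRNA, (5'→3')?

(a) 5'-ATGTCATACTCTGCCCATATTACGCCTAGATGAAGAGGGAC-3'
(b) 5'-AUGUCAUACUCUGCCCAUAUUACGCCUAGAUGAAGAGGGAC-3'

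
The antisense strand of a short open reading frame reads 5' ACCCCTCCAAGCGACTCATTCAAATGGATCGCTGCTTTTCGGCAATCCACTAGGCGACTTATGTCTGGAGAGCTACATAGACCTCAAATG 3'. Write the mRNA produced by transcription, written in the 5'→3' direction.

5'-CAUUUGAGGUCUAUGUAGCUCUCCAGACAUAAGUCGCCUAGUGGAUUGCCGAAAAGCAGCGAUCCAUUUGAAUGAGUCGCUUGGAGGGGU-3'

RNA polymerase reads the template 3'→5' and synthesizes mRNA 5'→3' by base-pairing (A→U, T→A, G↔C). The complement of the template is TGGGGAGGTTCGCTGAGTAAGTTTACCTAGCGACGAAAAGCCGTTAGGTGATCCGCTGAATACAGACCTCTCGATGTATCTGGAGTTTAC; antiparallel, so 5'→3' the coding strand is CATTTGAGGTCTATGTAGCTCTCCAGACATAAGTCGCCTAGTGGATTGCCGAAAAGCAGCGATCCATTTGAATGAGTCGCTTGGAGGGGT. Replace T with U for the mRNA.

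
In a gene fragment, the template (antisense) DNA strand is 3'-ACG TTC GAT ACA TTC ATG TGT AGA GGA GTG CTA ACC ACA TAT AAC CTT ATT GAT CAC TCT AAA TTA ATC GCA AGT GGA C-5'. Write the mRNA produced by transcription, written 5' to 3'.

5'-UGCAAGCUAUGUAAGUACACAUCUCCUCACGAUUGGUGUAUAUUGGAAUAACUAGUGAGAUUUAAUUAGCGUUCACCUG-3'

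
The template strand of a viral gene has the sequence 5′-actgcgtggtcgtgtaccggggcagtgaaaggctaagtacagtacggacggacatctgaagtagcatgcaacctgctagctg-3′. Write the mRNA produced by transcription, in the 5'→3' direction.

The mRNA has the sequence of the coding strand (reverse complement of the template) with T→U. Reverse complement of ACTGCGTGGTCGTGTACCGGGGCAGTGAAAGGCTAAGTACAGTACGGACGGACATCTGAAGTAGCATGCAACCTGCTAGCTG is CAGCTAGCAGGTTGCATGCTACTTCAGATGTCCGTCCGTACTGTACTTAGCCTTTCACTGCCCCGGTACACGACCACGCAGT; then T→U.

5′-CAGCUAGCAGGUUGCAUGCUACUUCAGAUGUCCGUCCGUACUGUACUUAGCCUUUCACUGCCCCGGUACACGACCACGCAGU-3′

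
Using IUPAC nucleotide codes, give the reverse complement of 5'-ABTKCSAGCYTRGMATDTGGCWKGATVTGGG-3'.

Standard pairs A↔T, G↔C; ambiguity codes pair R↔Y, M↔K, W↔W, S↔S, B↔V, D↔H. Complement (TVAMGSTCGRAYCKTAHACCGWMCTABACCC), then reverse for 5'→3'.

5′-CCCABATCMWGCCAHATKCYARGCTSGMAVT-3′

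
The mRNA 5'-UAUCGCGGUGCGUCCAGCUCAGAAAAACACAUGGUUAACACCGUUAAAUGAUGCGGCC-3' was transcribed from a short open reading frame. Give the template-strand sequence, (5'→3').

5'-GGCCGCATCATTTAACGGTGTTAACCATGTGTTTTTCTGAGCTGGACGCACCGCGATA-3'

Replace U with T to get the coding DNA strand: TATCGCGGTGCGTCCAGCTCAGAAAAACACATGGTTAACACCGTTAAATGATGCGGCC. The template strand is its reverse complement (complement ATAGCGCCACGCAGGTCGAGTCTTTTTGTGTACCAATTGTGGCAATTTACTACGCCGG, then reverse).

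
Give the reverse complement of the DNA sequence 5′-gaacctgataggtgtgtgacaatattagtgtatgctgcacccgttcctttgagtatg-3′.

Reading the sequence 3'→5' and pairing each base (A↔T, G↔C) gives the reverse complement directly.

5'-CATACTCAAAGGAACGGGTGCAGCATACACTAATATTGTCACACACCTATCAGGTTC-3'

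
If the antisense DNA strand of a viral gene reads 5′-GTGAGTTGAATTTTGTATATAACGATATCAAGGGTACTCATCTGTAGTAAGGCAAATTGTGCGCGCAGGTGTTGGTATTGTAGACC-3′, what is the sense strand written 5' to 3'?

The coding strand is complementary and antiparallel to the template: take the complement (A↔T, G↔C) and reverse.

5'-GGTCTACAATACCAACACCTGCGCGCACAATTTGCCTTACTACAGATGAGTACCCTTGATATCGTTATATACAAAATTCAACTCAC-3'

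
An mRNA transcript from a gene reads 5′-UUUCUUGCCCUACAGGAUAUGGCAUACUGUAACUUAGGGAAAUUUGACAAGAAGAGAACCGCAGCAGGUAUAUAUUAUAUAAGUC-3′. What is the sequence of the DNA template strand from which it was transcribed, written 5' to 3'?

5′-GACTTATATAATATATACCTGCTGCGGTTCTCTTCTTGTCAAATTTCCCTAAGTTACAGTATGCCATATCCTGTAGGGCAAGAAA-3′

Replace U with T to get the coding DNA strand: TTTCTTGCCCTACAGGATATGGCATACTGTAACTTAGGGAAATTTGACAAGAAGAGAACCGCAGCAGGTATATATTATATAAGTC. The template strand is its reverse complement (complement AAAGAACGGGATGTCCTATACCGTATGACATTGAATCCCTTTAAACTGTTCTTCTCTTGGCGTCGTCCATATATAATATATTCAG, then reverse).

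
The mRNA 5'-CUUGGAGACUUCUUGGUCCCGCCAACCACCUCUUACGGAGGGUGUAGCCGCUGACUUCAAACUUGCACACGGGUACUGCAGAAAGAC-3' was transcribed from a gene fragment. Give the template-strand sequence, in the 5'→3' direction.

5'-GTCTTTCTGCAGTACCCGTGTGCAAGTTTGAAGTCAGCGGCTACACCCTCCGTAAGAGGTGGTTGGCGGGACCAAGAAGTCTCCAAG-3'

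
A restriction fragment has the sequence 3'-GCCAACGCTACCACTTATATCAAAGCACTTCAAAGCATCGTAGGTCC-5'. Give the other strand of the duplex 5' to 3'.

5′-CGGTTGCGATGGTGAATATAGTTTCGTGAAGTTTCGTAGCATCCAGG-3′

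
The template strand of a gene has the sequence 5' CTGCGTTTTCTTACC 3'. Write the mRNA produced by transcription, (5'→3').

5'-GGUAAGAAAACGCAG-3'

RNA polymerase reads the template 3'→5' and synthesizes mRNA 5'→3' by base-pairing (A→U, T→A, G↔C). The complement of the template is GACGCAAAAGAATGG; antiparallel, so 5'→3' the coding strand is GGTAAGAAAACGCAG. Replace T with U for the mRNA.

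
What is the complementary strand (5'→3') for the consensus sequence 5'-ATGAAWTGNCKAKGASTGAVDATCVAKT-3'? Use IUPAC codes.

5'-AMTBGATHBTCASTCMTMGNCAWTTCAT-3'

Standard pairs A↔T, G↔C; ambiguity codes pair K↔M, W↔W, S↔S, D↔H, V↔B, N↔N. Complement (TACTTWACNGMTMCTSACTBHTAGBTMA), then reverse for 5'→3'.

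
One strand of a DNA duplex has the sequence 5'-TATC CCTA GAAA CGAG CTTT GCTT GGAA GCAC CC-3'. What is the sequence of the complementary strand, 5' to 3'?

5'-GGGTGCTTCCAAGCAAAGCTCGTTTCTAGGGATA-3'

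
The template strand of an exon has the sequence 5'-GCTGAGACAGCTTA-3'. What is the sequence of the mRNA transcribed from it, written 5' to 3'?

The mRNA has the sequence of the coding strand (reverse complement of the template) with T→U. Reverse complement of GCTGAGACAGCTTA is TAAGCTGTCTCAGC; then T→U.

5'-UAAGCUGUCUCAGC-3'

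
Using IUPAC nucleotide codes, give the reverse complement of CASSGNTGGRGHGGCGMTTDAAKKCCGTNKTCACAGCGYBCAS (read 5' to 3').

Standard pairs A↔T, G↔C; ambiguity codes pair R↔Y, M↔K, S↔S, B↔V, D↔H, N↔N. Complement (GTSSCNACCYCDCCGCKAAHTTMMGGCANMAGTGTCGCRVGTS), then reverse for 5'→3'.

5′-STGVRCGCTGTGAMNACGGMMTTHAAKCGCCDCYCCANCSSTG-3′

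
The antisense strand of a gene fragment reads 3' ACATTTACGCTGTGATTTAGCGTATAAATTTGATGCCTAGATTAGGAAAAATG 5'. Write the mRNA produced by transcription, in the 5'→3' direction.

Reading the template 3'→5' as shown, RNA polymerase pairs each base (A→U, T→A, G↔C) to build mRNA 5'→3' directly.

5'-UGUAAAUGCGACACUAAAUCGCAUAUUUAAACUACGGAUCUAAUCCUUUUUAC-3'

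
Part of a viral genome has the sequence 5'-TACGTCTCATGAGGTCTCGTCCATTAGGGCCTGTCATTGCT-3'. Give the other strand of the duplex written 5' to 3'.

Pairing A↔T and G↔C gives ATGCAGAGTACTCCAGAGCAGGTAATCCCGGACAGTAACGA, running 3'→5'. Reverse for the 5'→3' convention.

5′-AGCAATGACAGGCCCTAATGGACGAGACCTCATGAGACGTA-3′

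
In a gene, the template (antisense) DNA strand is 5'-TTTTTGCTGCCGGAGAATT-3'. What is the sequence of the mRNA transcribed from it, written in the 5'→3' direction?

The mRNA has the sequence of the coding strand (reverse complement of the template) with T→U. Reverse complement of TTTTTGCTGCCGGAGAATT is AATTCTCCGGCAGCAAAAA; then T→U.

5'-AAUUCUCCGGCAGCAAAAA-3'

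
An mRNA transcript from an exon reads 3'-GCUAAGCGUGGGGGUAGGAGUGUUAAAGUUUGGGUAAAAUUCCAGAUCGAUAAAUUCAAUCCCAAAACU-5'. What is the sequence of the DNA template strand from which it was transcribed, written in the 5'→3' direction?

Written 5'→3' the mRNA is UCAAAACCCUAACUUAAAUAGCUAGACCUUAAAAUGGGUUUGAAAUUGUGAGGAUGGGGGUGCGAAUCG, so the coding DNA strand is TCAAAACCCTAACTTAAATAGCTAGACCTTAAAATGGGTTTGAAATTGTGAGGATGGGGGTGCGAATCG. The template is its reverse complement.

5′-CGATTCGCACCCCCATCCTCACAATTTCAAACCCATTTTAAGGTCTAGCTATTTAAGTTAGGGTTTTGA-3′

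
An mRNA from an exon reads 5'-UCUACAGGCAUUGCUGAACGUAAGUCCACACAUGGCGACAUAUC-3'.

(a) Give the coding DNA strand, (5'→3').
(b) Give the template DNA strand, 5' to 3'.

(a) 5'-TCTACAGGCATTGCTGAACGTAAGTCCACACATGGCGACATATC-3'
(b) 5′-GATATGTCGCCATGTGTGGACTTACGTTCAGCAATGCCTGTAGA-3′

(a) The coding strand matches the mRNA with U→T.
(b) The template strand is the reverse complement of the coding strand.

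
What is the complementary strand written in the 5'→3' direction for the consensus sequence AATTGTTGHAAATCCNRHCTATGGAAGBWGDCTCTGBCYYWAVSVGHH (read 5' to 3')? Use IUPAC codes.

Standard pairs A↔T, G↔C; ambiguity codes pair R↔Y, W↔W, S↔S, B↔V, D↔H, N↔N. Complement (TTAACAACDTTTAGGNYDGATACCTTCVWCHGAGACVGRRWTBSBCDD), then reverse for 5'→3'.

5'-DDCBSBTWRRGVCAGAGHCWVCTTCCATAGDYNGGATTTDCAACAATT-3'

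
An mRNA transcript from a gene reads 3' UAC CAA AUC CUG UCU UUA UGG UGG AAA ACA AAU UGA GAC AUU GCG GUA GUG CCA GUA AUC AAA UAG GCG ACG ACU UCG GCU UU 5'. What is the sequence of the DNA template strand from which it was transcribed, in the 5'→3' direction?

Written 5'→3' the mRNA is UUUCGGCUUCAGCAGCGGAUAAACUAAUGACCGUGAUGGCGUUACAGAGUUAAACAAAAGGUGGUAUUUCUGUCCUAAACCAU, so the coding DNA strand is TTTCGGCTTCAGCAGCGGATAAACTAATGACCGTGATGGCGTTACAGAGTTAAACAAAAGGTGGTATTTCTGTCCTAAACCAT. The template is its reverse complement.

5'-ATGGTTTAGGACAGAAATACCACCTTTTGTTTAACTCTGTAACGCCATCACGGTCATTAGTTTATCCGCTGCTGAAGCCGAAA-3'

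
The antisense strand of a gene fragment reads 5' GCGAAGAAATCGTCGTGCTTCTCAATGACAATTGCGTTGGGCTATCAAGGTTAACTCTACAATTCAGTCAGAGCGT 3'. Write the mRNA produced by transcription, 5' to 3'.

RNA polymerase reads the template 3'→5' and synthesizes mRNA 5'→3' by base-pairing (A→U, T→A, G↔C). The complement of the template is CGCTTCTTTAGCAGCACGAAGAGTTACTGTTAACGCAACCCGATAGTTCCAATTGAGATGTTAAGTCAGTCTCGCA; antiparallel, so 5'→3' the coding strand is ACGCTCTGACTGAATTGTAGAGTTAACCTTGATAGCCCAACGCAATTGTCATTGAGAAGCACGACGATTTCTTCGC. Replace T with U for the mRNA.

5'-ACGCUCUGACUGAAUUGUAGAGUUAACCUUGAUAGCCCAACGCAAUUGUCAUUGAGAAGCACGACGAUUUCUUCGC-3'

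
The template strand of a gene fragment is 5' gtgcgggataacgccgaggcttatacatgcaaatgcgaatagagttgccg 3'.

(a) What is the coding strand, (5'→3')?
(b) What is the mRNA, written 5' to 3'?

(a) 5'-CGGCAACTCTATTCGCATTTGCATGTATAAGCCTCGGCGTTATCCCGCAC-3'
(b) 5'-CGGCAACUCUAUUCGCAUUUGCAUGUAUAAGCCUCGGCGUUAUCCCGCAC-3'

(a) The coding strand is the reverse complement of the template: complement CACGCCCTATTGCGGCTCCGAATATGTACGTTTACGCTTATCTCAACGGC, then reverse.
(b) mRNA has the coding-strand sequence with T→U.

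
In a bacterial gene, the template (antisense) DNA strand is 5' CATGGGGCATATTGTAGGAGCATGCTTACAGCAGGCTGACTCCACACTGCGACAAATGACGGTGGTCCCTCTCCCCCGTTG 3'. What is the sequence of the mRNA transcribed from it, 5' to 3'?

5'-CAACGGGGGAGAGGGACCACCGUCAUUUGUCGCAGUGUGGAGUCAGCCUGCUGUAAGCAUGCUCCUACAAUAUGCCCCAUG-3'

RNA polymerase reads the template 3'→5' and synthesizes mRNA 5'→3' by base-pairing (A→U, T→A, G↔C). The complement of the template is GTACCCCGTATAACATCCTCGTACGAATGTCGTCCGACTGAGGTGTGACGCTGTTTACTGCCACCAGGGAGAGGGGGCAAC; antiparallel, so 5'→3' the coding strand is CAACGGGGGAGAGGGACCACCGTCATTTGTCGCAGTGTGGAGTCAGCCTGCTGTAAGCATGCTCCTACAATATGCCCCATG. Replace T with U for the mRNA.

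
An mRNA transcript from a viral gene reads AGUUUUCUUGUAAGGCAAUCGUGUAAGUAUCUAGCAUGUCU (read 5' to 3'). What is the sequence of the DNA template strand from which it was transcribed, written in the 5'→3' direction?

Replace U with T to get the coding DNA strand: AGTTTTCTTGTAAGGCAATCGTGTAAGTATCTAGCATGTCT. The template strand is its reverse complement (complement TCAAAAGAACATTCCGTTAGCACATTCATAGATCGTACAGA, then reverse).

5′-AGACATGCTAGATACTTACACGATTGCCTTACAAGAAAACT-3′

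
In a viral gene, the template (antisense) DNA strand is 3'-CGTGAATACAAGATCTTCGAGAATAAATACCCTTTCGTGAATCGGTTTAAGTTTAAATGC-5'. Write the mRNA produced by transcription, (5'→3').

Reading the template 3'→5' as shown, RNA polymerase pairs each base (A→U, T→A, G↔C) to build mRNA 5'→3' directly.

5'-GCACUUAUGUUCUAGAAGCUCUUAUUUAUGGGAAAGCACUUAGCCAAAUUCAAAUUUACG-3'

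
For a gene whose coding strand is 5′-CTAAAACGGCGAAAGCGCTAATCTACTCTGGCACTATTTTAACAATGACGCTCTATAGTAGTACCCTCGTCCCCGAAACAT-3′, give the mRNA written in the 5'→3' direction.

5'-CUAAAACGGCGAAAGCGCUAAUCUACUCUGGCACUAUUUUAACAAUGACGCUCUAUAGUAGUACCCUCGUCCCCGAAACAU-3'

mRNA has the coding-strand sequence with U in place of T.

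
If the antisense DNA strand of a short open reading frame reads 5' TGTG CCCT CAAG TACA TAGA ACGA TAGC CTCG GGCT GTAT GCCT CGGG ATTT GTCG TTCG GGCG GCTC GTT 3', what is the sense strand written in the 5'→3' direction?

The coding strand is complementary and antiparallel to the template: take the complement (A↔T, G↔C) and reverse.

5'-AACGAGCCGCCCGAACGACAAATCCCGAGGCATACAGCCCGAGGCTATCGTTCTATGTACTTGAGGGCACA-3'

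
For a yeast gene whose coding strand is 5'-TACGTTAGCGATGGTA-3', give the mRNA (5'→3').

The mRNA is synthesized from the template strand, so it matches the coding strand with T replaced by U.

5'-UACGUUAGCGAUGGUA-3'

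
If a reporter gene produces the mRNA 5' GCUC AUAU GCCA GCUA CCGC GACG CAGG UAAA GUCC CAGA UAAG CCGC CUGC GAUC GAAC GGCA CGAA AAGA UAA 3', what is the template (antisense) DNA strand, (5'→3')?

Replace U with T to get the coding DNA strand: GCTCATATGCCAGCTACCGCGACGCAGGTAAAGTCCCAGATAAGCCGCCTGCGATCGAACGGCACGAAAAGATAA. The template strand is its reverse complement (complement CGAGTATACGGTCGATGGCGCTGCGTCCATTTCAGGGTCTATTCGGCGGACGCTAGCTTGCCGTGCTTTTCTATT, then reverse).

5′-TTATCTTTTCGTGCCGTTCGATCGCAGGCGGCTTATCTGGGACTTTACCTGCGTCGCGGTAGCTGGCATATGAGC-3′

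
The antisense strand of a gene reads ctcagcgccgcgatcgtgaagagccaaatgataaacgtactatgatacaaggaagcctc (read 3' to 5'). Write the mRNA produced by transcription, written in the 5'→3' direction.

Reading the template 3'→5' as shown, RNA polymerase pairs each base (A→U, T→A, G↔C) to build mRNA 5'→3' directly.

5'-GAGUCGCGGCGCUAGCACUUCUCGGUUUACUAUUUGCAUGAUACUAUGUUCCUUCGGAG-3'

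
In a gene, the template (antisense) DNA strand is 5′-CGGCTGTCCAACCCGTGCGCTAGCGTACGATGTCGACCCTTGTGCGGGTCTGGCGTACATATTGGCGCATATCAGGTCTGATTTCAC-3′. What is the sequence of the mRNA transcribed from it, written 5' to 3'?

5'-GUGAAAUCAGACCUGAUAUGCGCCAAUAUGUACGCCAGACCCGCACAAGGGUCGACAUCGUACGCUAGCGCACGGGUUGGACAGCCG-3'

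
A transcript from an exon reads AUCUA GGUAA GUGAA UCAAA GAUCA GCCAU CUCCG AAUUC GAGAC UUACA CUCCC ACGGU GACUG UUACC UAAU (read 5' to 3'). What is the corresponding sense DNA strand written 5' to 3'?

The coding DNA strand has the same 5'→3' sequence as the mRNA with U replaced by T.

5'-ATCTAGGTAAGTGAATCAAAGATCAGCCATCTCCGAATTCGAGACTTACACTCCCACGGTGACTGTTACCTAAT-3'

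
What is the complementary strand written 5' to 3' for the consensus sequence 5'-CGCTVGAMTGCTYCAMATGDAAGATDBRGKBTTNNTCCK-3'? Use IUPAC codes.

5'-MGGANNAAVMCYVHATCTTHCATKTGRAGCAKTCBAGCG-3'

Standard pairs A↔T, G↔C; ambiguity codes pair R↔Y, M↔K, B↔V, D↔H, N↔N. Complement (GCGABCTKACGARGTKTACHTTCTAHVYCMVAANNAGGM), then reverse for 5'→3'.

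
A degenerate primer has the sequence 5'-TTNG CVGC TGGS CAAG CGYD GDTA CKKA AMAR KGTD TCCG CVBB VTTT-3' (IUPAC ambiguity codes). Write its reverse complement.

Standard pairs A↔T, G↔C; ambiguity codes pair R↔Y, M↔K, S↔S, B↔V, D↔H, N↔N. Complement (AANCGBCGACCSGTTCGCRHCHATGMMTTKTYMCAHAGGCGBVVBAAA), then reverse for 5'→3'.

5′-AAABVVBGCGGAHACMYTKTTMMGTAHCHRCGCTTGSCCAGCBGCNAA-3′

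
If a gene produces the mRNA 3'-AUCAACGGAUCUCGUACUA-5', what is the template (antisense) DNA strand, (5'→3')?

Written 5'→3' the mRNA is AUCAUGCUCUAGGCAACUA, so the coding DNA strand is ATCATGCTCTAGGCAACTA. The template is its reverse complement.

5'-TAGTTGCCTAGAGCATGAT-3'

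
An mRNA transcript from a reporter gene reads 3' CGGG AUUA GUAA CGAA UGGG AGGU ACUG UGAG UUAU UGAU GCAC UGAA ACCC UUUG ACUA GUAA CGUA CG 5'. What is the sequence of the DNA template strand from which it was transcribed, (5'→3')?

5'-GCCCTAATCATTGCTTACCCTCCATGACACTCAATAACTACGTGACTTTGGGAAACTGATCATTGCATGC-3'

Written 5'→3' the mRNA is GCAUGCAAUGAUCAGUUUCCCAAAGUCACGUAGUUAUUGAGUGUCAUGGAGGGUAAGCAAUGAUUAGGGC, so the coding DNA strand is GCATGCAATGATCAGTTTCCCAAAGTCACGTAGTTATTGAGTGTCATGGAGGGTAAGCAATGATTAGGGC. The template is its reverse complement.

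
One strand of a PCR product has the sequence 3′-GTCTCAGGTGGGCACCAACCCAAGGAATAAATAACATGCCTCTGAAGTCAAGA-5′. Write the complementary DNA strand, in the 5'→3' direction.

The strand is given 3'→5', so its complement runs 5'→3' in the same left-to-right order: pair each base A↔T, G↔C.

5'-CAGAGTCCACCCGTGGTTGGGTTCCTTATTTATTGTACGGAGACTTCAGTTCT-3'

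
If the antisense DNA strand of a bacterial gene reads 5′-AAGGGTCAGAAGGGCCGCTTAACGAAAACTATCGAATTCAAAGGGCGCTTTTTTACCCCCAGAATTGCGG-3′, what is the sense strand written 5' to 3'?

5'-CCGCAATTCTGGGGGTAAAAAAGCGCCCTTTGAATTCGATAGTTTTCGTTAAGCGGCCCTTCTGACCCTT-3'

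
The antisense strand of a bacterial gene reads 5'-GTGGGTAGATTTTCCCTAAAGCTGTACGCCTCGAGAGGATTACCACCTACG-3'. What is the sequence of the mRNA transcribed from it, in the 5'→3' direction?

5'-CGUAGGUGGUAAUCCUCUCGAGGCGUACAGCUUUAGGGAAAAUCUACCCAC-3'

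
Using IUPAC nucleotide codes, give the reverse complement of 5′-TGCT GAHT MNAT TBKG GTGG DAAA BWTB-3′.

5'-VAWVTTTHCCACCMVAATNKADTCAGCA-3'

Standard pairs A↔T, G↔C; ambiguity codes pair M↔K, W↔W, B↔V, D↔H, N↔N. Complement (ACGACTDAKNTAAVMCCACCHTTTVWAV), then reverse for 5'→3'.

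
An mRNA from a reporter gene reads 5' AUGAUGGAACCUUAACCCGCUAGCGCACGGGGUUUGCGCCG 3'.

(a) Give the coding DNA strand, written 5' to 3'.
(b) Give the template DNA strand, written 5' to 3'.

(a) 5'-ATGATGGAACCTTAACCCGCTAGCGCACGGGGTTTGCGCCG-3'
(b) 5'-CGGCGCAAACCCCGTGCGCTAGCGGGTTAAGGTTCCATCAT-3'

(a) The coding strand matches the mRNA with U→T.
(b) The template strand is the reverse complement of the coding strand.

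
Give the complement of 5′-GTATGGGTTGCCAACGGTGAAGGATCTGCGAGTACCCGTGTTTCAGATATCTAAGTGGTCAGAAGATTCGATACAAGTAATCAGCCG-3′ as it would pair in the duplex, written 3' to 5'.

3'-CATACCCAACGGTTGCCACTTCCTAGACGCTCATGGGCACAAAGTCTATAGATTCACCAGTCTTCTAAGCTATGTTCATTAGTCGGC-5'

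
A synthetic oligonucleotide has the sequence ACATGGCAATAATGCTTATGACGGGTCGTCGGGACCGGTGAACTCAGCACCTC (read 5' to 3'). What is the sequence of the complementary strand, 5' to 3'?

The complement of ACATGGCAATAATGCTTATGACGGGTCGTCGGGACCGGTGAACTCAGCACCTC is TGTACCGTTATTACGAATACTGCCCAGCAGCCCTGGCCACTTGAGTCGTGGAG (A↔T, G↔C). DNA strands are antiparallel, so the complementary strand runs 3'→5'; reversing gives the 5'→3' form.

5'-GAGGTGCTGAGTTCACCGGTCCCGACGACCCGTCATAAGCATTATTGCCATGT-3'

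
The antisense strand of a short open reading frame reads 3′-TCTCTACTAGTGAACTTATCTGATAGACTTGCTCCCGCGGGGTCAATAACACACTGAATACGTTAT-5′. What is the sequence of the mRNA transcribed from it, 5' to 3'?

5'-AGAGAUGAUCACUUGAAUAGACUAUCUGAACGAGGGCGCCCCAGUUAUUGUGUGACUUAUGCAAUA-3'

Reading the template 3'→5' as shown, RNA polymerase pairs each base (A→U, T→A, G↔C) to build mRNA 5'→3' directly.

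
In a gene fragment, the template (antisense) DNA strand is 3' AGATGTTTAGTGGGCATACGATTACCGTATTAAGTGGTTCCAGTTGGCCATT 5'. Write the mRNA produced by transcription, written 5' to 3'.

Reading the template 3'→5' as shown, RNA polymerase pairs each base (A→U, T→A, G↔C) to build mRNA 5'→3' directly.

5'-UCUACAAAUCACCCGUAUGCUAAUGGCAUAAUUCACCAAGGUCAACCGGUAA-3'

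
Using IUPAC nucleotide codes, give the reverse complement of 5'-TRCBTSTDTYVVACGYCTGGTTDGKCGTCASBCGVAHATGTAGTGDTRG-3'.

Standard pairs A↔T, G↔C; ambiguity codes pair R↔Y, K↔M, S↔S, B↔V, D↔H. Complement (AYGVASAHARBBTGCRGACCAAHCMGCAGTSVGCBTDTACATCACHAYC), then reverse for 5'→3'.

5'-CYAHCACTACATDTBCGVSTGACGMCHAACCAGRCGTBBRAHASAVGYA-3'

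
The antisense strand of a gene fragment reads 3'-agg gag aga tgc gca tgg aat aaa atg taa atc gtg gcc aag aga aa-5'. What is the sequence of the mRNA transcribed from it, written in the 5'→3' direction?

5'-UCCCUCUCUACGCGUACCUUAUUUUACAUUUAGCACCGGUUCUCUUU-3'

Reading the template 3'→5' as shown, RNA polymerase pairs each base (A→U, T→A, G↔C) to build mRNA 5'→3' directly.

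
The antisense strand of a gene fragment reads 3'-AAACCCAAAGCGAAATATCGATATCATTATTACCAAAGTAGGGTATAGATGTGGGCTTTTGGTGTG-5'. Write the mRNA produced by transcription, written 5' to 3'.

Reading the template 3'→5' as shown, RNA polymerase pairs each base (A→U, T→A, G↔C) to build mRNA 5'→3' directly.

5′-UUUGGGUUUCGCUUUAUAGCUAUAGUAAUAAUGGUUUCAUCCCAUAUCUACACCCGAAAACCACAC-3′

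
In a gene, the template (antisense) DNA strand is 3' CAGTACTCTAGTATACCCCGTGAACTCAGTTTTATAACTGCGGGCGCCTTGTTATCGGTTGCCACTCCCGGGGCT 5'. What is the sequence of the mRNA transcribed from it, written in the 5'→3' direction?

5'-GUCAUGAGAUCAUAUGGGGCACUUGAGUCAAAAUAUUGACGCCCGCGGAACAAUAGCCAACGGUGAGGGCCCCGA-3'

Reading the template 3'→5' as shown, RNA polymerase pairs each base (A→U, T→A, G↔C) to build mRNA 5'→3' directly.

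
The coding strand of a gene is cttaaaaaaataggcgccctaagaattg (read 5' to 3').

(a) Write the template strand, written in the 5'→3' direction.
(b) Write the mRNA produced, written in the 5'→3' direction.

(a) The template strand is the reverse complement of the coding strand: complement GAATTTTTTTATCCGCGGGATTCTTAAC, then reverse.
(b) mRNA matches the coding strand with T→U.

(a) 5'-CAATTCTTAGGGCGCCTATTTTTTTAAG-3'
(b) 5′-CUUAAAAAAAUAGGCGCCCUAAGAAUUG-3′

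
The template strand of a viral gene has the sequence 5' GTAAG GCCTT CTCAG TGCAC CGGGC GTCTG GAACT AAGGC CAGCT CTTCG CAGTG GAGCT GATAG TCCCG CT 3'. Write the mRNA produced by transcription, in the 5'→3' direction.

5′-AGCGGGACUAUCAGCUCCACUGCGAAGAGCUGGCCUUAGUUCCAGACGCCCGGUGCACUGAGAAGGCCUUAC-3′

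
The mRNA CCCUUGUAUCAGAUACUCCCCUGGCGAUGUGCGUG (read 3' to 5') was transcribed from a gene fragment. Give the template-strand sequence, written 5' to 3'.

Written 5'→3' the mRNA is GUGCGUGUAGCGGUCCCCUCAUAGACUAUGUUCCC, so the coding DNA strand is GTGCGTGTAGCGGTCCCCTCATAGACTATGTTCCC. The template is its reverse complement.

5'-GGGAACATAGTCTATGAGGGGACCGCTACACGCAC-3'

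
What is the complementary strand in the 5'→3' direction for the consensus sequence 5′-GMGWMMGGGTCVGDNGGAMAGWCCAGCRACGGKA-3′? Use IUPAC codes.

5'-TMCCGTYGCTGGWCTKTCCNHCBGACCCKKWCKC-3'

Standard pairs A↔T, G↔C; ambiguity codes pair R↔Y, M↔K, W↔W, D↔H, V↔B, N↔N. Complement (CKCWKKCCCAGBCHNCCTKTCWGGTCGYTGCCMT), then reverse for 5'→3'.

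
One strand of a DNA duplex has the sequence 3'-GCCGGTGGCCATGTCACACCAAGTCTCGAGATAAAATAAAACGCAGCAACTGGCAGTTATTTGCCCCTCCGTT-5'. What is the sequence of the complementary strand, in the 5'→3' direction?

The strand is given 3'→5', so its complement runs 5'→3' in the same left-to-right order: pair each base A↔T, G↔C.

5′-CGGCCACCGGTACAGTGTGGTTCAGAGCTCTATTTTATTTTGCGTCGTTGACCGTCAATAAACGGGGAGGCAA-3′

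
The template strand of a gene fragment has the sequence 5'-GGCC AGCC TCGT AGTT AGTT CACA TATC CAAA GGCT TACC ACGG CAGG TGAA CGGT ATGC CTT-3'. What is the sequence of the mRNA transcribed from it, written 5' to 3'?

5'-AAGGCAUACCGUUCACCUGCCGUGGUAAGCCUUUGGAUAUGUGAACUAACUACGAGGCUGGCC-3'

RNA polymerase reads the template 3'→5' and synthesizes mRNA 5'→3' by base-pairing (A→U, T→A, G↔C). The complement of the template is CCGGTCGGAGCATCAATCAAGTGTATAGGTTTCCGAATGGTGCCGTCCACTTGCCATACGGAA; antiparallel, so 5'→3' the coding strand is AAGGCATACCGTTCACCTGCCGTGGTAAGCCTTTGGATATGTGAACTAACTACGAGGCTGGCC. Replace T with U for the mRNA.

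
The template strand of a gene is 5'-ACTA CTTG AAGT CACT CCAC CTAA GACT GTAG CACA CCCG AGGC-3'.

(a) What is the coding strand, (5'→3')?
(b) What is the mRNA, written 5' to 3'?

(a) The coding strand is the reverse complement of the template: complement TGATGAACTTCAGTGAGGTGGATTCTGACATCGTGTGGGCTCCG, then reverse.
(b) mRNA has the coding-strand sequence with T→U.

(a) 5'-GCCTCGGGTGTGCTACAGTCTTAGGTGGAGTGACTTCAAGTAGT-3'
(b) 5'-GCCUCGGGUGUGCUACAGUCUUAGGUGGAGUGACUUCAAGUAGU-3'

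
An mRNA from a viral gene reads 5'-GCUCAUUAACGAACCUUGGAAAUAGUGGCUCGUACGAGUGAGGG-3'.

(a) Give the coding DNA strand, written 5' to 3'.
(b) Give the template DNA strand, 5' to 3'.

(a) The coding strand matches the mRNA with U→T.
(b) The template strand is the reverse complement of the coding strand.

(a) 5'-GCTCATTAACGAACCTTGGAAATAGTGGCTCGTACGAGTGAGGG-3'
(b) 5′-CCCTCACTCGTACGAGCCACTATTTCCAAGGTTCGTTAATGAGC-3′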